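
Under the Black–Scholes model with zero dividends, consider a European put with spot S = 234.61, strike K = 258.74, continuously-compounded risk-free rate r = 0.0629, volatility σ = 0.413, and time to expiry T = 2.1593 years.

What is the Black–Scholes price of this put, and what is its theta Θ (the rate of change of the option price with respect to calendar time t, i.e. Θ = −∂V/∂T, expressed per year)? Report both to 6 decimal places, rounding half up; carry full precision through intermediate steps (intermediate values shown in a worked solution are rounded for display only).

price = 50.640179
Θ = -3.844489

σ√T = 0.413·√2.1593 = 0.606885
d₁ = (ln(S/K) + (r+σ²/2)T) / (σ√T) = (ln(234.61/258.74) + (0.0629+0.413²/2)·2.1593) / 0.606885 = (-0.097899 + 0.319975) / 0.606885 = 0.365927
d₂ = d₁ − σ√T = 0.365927 − 0.606885 = -0.240958
e^{−rT} = e^{−0.0629·2.1593} = 0.873000
N(−d₁) = 0.357210,  N(−d₂) = 0.595206
Put price V = K·e^{−rT}·N(−d₂) − S·N(−d₁) = 134.445168 − 83.804989 = 50.640179
φ(d₁) = (1/√(2π))·e^{−d₁²/2} = 0.373107
Θ = −S·φ(d₁)·σ/(2√T) + r·K·e^{−rT}·N(−d₂) = −12.301090 + 8.456601 = -3.844489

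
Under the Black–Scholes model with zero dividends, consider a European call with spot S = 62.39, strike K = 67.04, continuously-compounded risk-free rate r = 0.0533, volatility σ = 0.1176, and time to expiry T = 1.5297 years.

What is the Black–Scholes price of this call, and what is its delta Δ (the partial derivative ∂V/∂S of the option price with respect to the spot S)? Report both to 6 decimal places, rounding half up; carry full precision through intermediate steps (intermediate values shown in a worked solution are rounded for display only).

price = 3.907113
Δ = 0.555299

σ√T = 0.1176·√1.5297 = 0.145449
d₁ = (ln(S/K) + (r+σ²/2)T) / (σ√T) = (ln(62.39/67.04) + (0.0533+0.1176²/2)·1.5297) / 0.145449 = (-0.071884 + 0.092111) / 0.145449 = 0.139061
d₂ = d₁ − σ√T = 0.139061 − 0.145449 = -0.006388
e^{−rT} = e^{−0.0533·1.5297} = 0.921702
N(d₁) = 0.555299,  N(d₂) = 0.497452
Call price V = S·N(d₁) − K·e^{−rT}·N(d₂) = 34.645103 − 30.737990 = 3.907113
Δ = N(d₁) = 0.555299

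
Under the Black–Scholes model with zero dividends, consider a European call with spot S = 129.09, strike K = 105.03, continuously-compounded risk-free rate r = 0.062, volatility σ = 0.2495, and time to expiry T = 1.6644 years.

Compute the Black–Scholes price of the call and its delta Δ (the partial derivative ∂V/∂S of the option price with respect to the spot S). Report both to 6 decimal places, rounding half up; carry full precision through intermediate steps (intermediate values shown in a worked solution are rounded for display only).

σ√T = 0.2495·√1.6644 = 0.321884
d₁ = (ln(S/K) + (r+σ²/2)T) / (σ√T) = (ln(129.09/105.03) + (0.062+0.2495²/2)·1.6644) / 0.321884 = (0.206264 + 0.154997) / 0.321884 = 1.122334
d₂ = d₁ − σ√T = 1.122334 − 0.321884 = 0.800450
e^{−rT} = e^{−0.062·1.6644} = 0.901953
N(d₁) = 0.869140,  N(d₂) = 0.788275
Call price V = S·N(d₁) − K·e^{−rT}·N(d₂) = 112.197245 − 74.674955 = 37.522290
Δ = N(d₁) = 0.869140

price = 37.522290
Δ = 0.869140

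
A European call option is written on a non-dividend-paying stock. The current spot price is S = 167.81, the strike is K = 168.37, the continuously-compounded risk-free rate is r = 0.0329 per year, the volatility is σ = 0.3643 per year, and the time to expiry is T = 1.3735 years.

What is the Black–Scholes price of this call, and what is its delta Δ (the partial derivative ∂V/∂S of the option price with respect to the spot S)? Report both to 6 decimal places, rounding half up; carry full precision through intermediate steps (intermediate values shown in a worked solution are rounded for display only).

price = 31.356421
Δ = 0.622294

σ√T = 0.3643·√1.3735 = 0.426947
d₁ = (ln(S/K) + (r+σ²/2)T) / (σ√T) = (ln(167.81/168.37) + (0.0329+0.3643²/2)·1.3735) / 0.426947 = (-0.003332 + 0.136330) / 0.426947 = 0.311510
d₂ = d₁ − σ√T = 0.311510 − 0.426947 = -0.115436
e^{−rT} = e^{−0.0329·1.3735} = 0.955818
N(d₁) = 0.622294,  N(d₂) = 0.454050
Call price V = S·N(d₁) − K·e^{−rT}·N(d₂) = 104.427100 − 73.070679 = 31.356421
Δ = N(d₁) = 0.622294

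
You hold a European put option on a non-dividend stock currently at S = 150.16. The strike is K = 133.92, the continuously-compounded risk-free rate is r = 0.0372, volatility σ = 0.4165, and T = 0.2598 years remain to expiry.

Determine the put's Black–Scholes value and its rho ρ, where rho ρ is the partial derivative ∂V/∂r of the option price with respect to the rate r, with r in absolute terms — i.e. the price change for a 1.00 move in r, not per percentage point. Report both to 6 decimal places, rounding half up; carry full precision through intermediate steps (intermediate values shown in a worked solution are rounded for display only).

σ√T = 0.4165·√0.2598 = 0.212292
d₁ = (ln(S/K) + (r+σ²/2)T) / (σ√T) = (ln(150.16/133.92) + (0.0372+0.4165²/2)·0.2598) / 0.212292 = (0.114459 + 0.032199) / 0.212292 = 0.690827
d₂ = d₁ − σ√T = 0.690827 − 0.212292 = 0.478535
e^{−rT} = e^{−0.0372·0.2598} = 0.990382
N(−d₁) = 0.244837,  N(−d₂) = 0.316135
Put price V = K·e^{−rT}·N(−d₂) − S·N(−d₁) = 41.929585 − 36.764738 = 5.164846
ρ = −K·T·e^{−rT}·N(−d₂) = -10.893306

price = 5.164846
ρ = -10.893306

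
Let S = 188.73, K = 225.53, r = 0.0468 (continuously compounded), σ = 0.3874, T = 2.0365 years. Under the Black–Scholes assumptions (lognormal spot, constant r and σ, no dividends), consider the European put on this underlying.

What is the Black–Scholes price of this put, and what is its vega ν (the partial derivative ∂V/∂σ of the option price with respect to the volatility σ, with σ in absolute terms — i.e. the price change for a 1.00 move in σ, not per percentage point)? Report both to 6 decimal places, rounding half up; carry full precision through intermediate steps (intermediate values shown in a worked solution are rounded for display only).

price = 51.492116
ν = 106.589114

σ√T = 0.3874·√2.0365 = 0.552843
d₁ = (ln(S/K) + (r+σ²/2)T) / (σ√T) = (ln(188.73/225.53) + (0.0468+0.3874²/2)·2.0365) / 0.552843 = (-0.178136 + 0.248126) / 0.552843 = 0.126600
d₂ = d₁ − σ√T = 0.126600 − 0.552843 = -0.426243
e^{−rT} = e^{−0.0468·2.0365} = 0.909093
N(−d₁) = 0.449628,  N(−d₂) = 0.665034
Put price V = K·e^{−rT}·N(−d₂) − S·N(−d₁) = 136.350474 − 84.858359 = 51.492116
φ(d₁) = (1/√(2π))·e^{−d₁²/2} = 0.395758
ν = S·φ(d₁)·√T = 106.589114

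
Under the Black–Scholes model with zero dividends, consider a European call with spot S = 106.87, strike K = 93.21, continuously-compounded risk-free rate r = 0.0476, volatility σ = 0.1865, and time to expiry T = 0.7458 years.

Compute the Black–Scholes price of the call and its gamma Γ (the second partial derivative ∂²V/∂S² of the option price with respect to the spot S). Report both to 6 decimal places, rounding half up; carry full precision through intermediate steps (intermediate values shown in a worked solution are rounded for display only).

price = 18.059059
Γ = 0.011964

σ√T = 0.1865·√0.7458 = 0.161061
d₁ = (ln(S/K) + (r+σ²/2)T) / (σ√T) = (ln(106.87/93.21) + (0.0476+0.1865²/2)·0.7458) / 0.161061 = (0.136758 + 0.048470) / 0.161061 = 1.150053
d₂ = d₁ − σ√T = 1.150053 − 0.161061 = 0.988992
e^{−rT} = e^{−0.0476·0.7458} = 0.965123
N(d₁) = 0.874939,  N(d₂) = 0.838666
Call price V = S·N(d₁) − K·e^{−rT}·N(d₂) = 93.504726 − 75.445667 = 18.059059
φ(d₁) = (1/√(2π))·e^{−d₁²/2} = 0.205924
Γ = φ(d₁) / (S·σ·√T) = 0.011964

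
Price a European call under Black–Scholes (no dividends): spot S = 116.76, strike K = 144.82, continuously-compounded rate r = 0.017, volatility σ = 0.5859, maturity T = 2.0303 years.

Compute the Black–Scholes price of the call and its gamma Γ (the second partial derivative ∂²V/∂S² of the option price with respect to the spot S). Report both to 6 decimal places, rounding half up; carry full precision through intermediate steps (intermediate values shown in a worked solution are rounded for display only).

price = 30.871602
Γ = 0.004011

σ√T = 0.5859·√2.0303 = 0.834841
d₁ = (ln(S/K) + (r+σ²/2)T) / (σ√T) = (ln(116.76/144.82) + (0.017+0.5859²/2)·2.0303) / 0.834841 = (-0.215371 + 0.382995) / 0.834841 = 0.200785
d₂ = d₁ − σ√T = 0.200785 − 0.834841 = -0.634056
e^{−rT} = e^{−0.017·2.0303} = 0.966074
N(d₁) = 0.579567,  N(d₂) = 0.263022
Call price V = S·N(d₁) − K·e^{−rT}·N(d₂) = 67.670205 − 36.798603 = 30.871602
φ(d₁) = (1/√(2π))·e^{−d₁²/2} = 0.390981
Γ = φ(d₁) / (S·σ·√T) = 0.004011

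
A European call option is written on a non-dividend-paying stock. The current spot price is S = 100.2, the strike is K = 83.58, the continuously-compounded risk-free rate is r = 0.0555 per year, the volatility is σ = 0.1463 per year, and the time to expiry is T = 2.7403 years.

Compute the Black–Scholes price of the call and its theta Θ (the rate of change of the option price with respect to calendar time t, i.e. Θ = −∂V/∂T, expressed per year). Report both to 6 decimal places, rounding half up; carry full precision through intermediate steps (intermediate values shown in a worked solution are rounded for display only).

price = 29.200295
Θ = -4.142720

σ√T = 0.1463·√2.7403 = 0.242183
d₁ = (ln(S/K) + (r+σ²/2)T) / (σ√T) = (ln(100.2/83.58) + (0.0555+0.1463²/2)·2.7403) / 0.242183 = (0.181364 + 0.181413) / 0.242183 = 1.497946
d₂ = d₁ − σ√T = 1.497946 − 0.242183 = 1.255763
e^{−rT} = e^{−0.0555·2.7403} = 0.858914
N(d₁) = 0.932926,  N(d₂) = 0.895399
Call price V = S·N(d₁) − K·e^{−rT}·N(d₂) = 93.479222 − 64.278927 = 29.200295
φ(d₁) = (1/√(2π))·e^{−d₁²/2} = 0.129917
Θ = −S·φ(d₁)·σ/(2√T) − r·K·e^{−rT}·N(d₂) = −0.575240 − 3.567480 = -4.142720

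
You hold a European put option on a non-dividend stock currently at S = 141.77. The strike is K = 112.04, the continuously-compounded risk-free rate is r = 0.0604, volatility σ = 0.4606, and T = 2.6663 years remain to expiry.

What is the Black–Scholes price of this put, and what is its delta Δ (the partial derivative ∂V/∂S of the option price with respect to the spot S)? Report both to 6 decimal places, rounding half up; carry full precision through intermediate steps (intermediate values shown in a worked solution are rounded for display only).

σ√T = 0.4606·√2.6663 = 0.752105
d₁ = (ln(S/K) + (r+σ²/2)T) / (σ√T) = (ln(141.77/112.04) + (0.0604+0.4606²/2)·2.6663) / 0.752105 = (0.235350 + 0.443875) / 0.752105 = 0.903099
d₂ = d₁ − σ√T = 0.903099 − 0.752105 = 0.150994
e^{−rT} = e^{−0.0604·2.6663} = 0.851254
N(−d₁) = 0.183237,  N(−d₂) = 0.439990
Put price V = K·e^{−rT}·N(−d₂) − S·N(−d₁) = 41.963838 − 25.977449 = 15.986389
Δ = −N(−d₁) = -0.183237

price = 15.986389
Δ = -0.183237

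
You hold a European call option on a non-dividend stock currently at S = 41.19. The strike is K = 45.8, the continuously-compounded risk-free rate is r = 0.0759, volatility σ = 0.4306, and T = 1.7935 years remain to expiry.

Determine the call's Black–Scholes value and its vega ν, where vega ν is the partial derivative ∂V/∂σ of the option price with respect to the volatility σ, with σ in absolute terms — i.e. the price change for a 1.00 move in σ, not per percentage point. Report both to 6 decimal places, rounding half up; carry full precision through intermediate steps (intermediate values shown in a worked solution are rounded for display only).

price = 9.829649
ν = 20.767677

σ√T = 0.4306·√1.7935 = 0.576666
d₁ = (ln(S/K) + (r+σ²/2)T) / (σ√T) = (ln(41.19/45.8) + (0.0759+0.4306²/2)·1.7935) / 0.576666 = (-0.106089 + 0.302399) / 0.576666 = 0.340422
d₂ = d₁ − σ√T = 0.340422 − 0.576666 = -0.236244
e^{−rT} = e^{−0.0759·1.7935} = 0.872732
N(d₁) = 0.633231,  N(d₂) = 0.406622
Call price V = S·N(d₁) − K·e^{−rT}·N(d₂) = 26.082776 − 16.253126 = 9.829649
φ(d₁) = (1/√(2π))·e^{−d₁²/2} = 0.376483
ν = S·φ(d₁)·√T = 20.767677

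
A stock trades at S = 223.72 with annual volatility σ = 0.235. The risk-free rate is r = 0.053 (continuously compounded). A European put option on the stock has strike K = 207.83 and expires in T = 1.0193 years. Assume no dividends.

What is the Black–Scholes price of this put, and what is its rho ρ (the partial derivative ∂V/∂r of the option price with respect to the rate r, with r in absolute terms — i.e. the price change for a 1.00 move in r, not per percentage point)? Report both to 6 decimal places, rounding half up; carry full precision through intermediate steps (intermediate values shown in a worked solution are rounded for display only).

σ√T = 0.235·√1.0193 = 0.237257
d₁ = (ln(S/K) + (r+σ²/2)T) / (σ√T) = (ln(223.72/207.83) + (0.053+0.235²/2)·1.0193) / 0.237257 = (0.073675 + 0.082168) / 0.237257 = 0.656854
d₂ = d₁ − σ√T = 0.656854 − 0.237257 = 0.419597
e^{−rT} = e^{−0.053·1.0193} = 0.947410
N(−d₁) = 0.255637,  N(−d₂) = 0.337390
Put price V = K·e^{−rT}·N(−d₂) − S·N(−d₁) = 66.432176 − 57.191199 = 9.240977
ρ = −K·T·e^{−rT}·N(−d₂) = -67.714317

price = 9.240977
ρ = -67.714317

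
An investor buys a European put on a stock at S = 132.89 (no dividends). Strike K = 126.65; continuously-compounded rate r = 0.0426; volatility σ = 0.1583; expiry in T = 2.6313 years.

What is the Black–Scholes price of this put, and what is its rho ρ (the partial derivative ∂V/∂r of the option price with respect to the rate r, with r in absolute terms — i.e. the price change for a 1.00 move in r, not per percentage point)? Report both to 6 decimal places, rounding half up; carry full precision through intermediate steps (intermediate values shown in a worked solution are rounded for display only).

price = 5.087007
ρ = -92.397759

σ√T = 0.1583·√2.6313 = 0.256783
d₁ = (ln(S/K) + (r+σ²/2)T) / (σ√T) = (ln(132.89/126.65) + (0.0426+0.1583²/2)·2.6313) / 0.256783 = (0.048094 + 0.145062) / 0.256783 = 0.752217
d₂ = d₁ − σ√T = 0.752217 − 0.256783 = 0.495434
e^{−rT} = e^{−0.0426·2.6313} = 0.893961
N(−d₁) = 0.225960,  N(−d₂) = 0.310147
Put price V = K·e^{−rT}·N(−d₂) − S·N(−d₁) = 35.114871 − 30.027864 = 5.087007
ρ = −K·T·e^{−rT}·N(−d₂) = -92.397759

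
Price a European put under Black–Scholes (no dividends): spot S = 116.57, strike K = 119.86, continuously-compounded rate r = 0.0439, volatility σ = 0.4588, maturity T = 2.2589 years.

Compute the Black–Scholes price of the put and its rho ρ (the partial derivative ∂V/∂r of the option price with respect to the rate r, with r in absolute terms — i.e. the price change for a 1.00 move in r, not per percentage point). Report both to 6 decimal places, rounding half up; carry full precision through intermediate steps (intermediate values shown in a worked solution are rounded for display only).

price = 26.504248
ρ = -145.974639

σ√T = 0.4588·√2.2589 = 0.689560
d₁ = (ln(S/K) + (r+σ²/2)T) / (σ√T) = (ln(116.57/119.86) + (0.0439+0.4588²/2)·2.2589) / 0.689560 = (-0.027832 + 0.336912) / 0.689560 = 0.448227
d₂ = d₁ − σ√T = 0.448227 − 0.689560 = -0.241332
e^{−rT} = e^{−0.0439·2.2589} = 0.905593
N(−d₁) = 0.326995,  N(−d₂) = 0.595351
Put price V = K·e^{−rT}·N(−d₂) − S·N(−d₁) = 64.622001 − 38.117753 = 26.504248
ρ = −K·T·e^{−rT}·N(−d₂) = -145.974639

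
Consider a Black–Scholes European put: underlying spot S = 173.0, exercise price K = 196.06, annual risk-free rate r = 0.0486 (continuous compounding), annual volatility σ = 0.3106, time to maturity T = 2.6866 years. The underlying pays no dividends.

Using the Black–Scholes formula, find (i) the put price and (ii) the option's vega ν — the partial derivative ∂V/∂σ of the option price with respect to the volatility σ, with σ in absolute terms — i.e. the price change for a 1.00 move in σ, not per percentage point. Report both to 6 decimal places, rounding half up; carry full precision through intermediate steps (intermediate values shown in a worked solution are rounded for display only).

σ√T = 0.3106·√2.6866 = 0.509100
d₁ = (ln(S/K) + (r+σ²/2)T) / (σ√T) = (ln(173.0/196.06) + (0.0486+0.3106²/2)·2.6866) / 0.509100 = (-0.125129 + 0.260160) / 0.509100 = 0.265235
d₂ = d₁ − σ√T = 0.265235 − 0.509100 = -0.243865
e^{−rT} = e^{−0.0486·2.6866} = 0.877596
N(−d₁) = 0.395414,  N(−d₂) = 0.596332
Put price V = K·e^{−rT}·N(−d₂) − S·N(−d₁) = 102.605842 − 68.406680 = 34.199162
φ(d₁) = (1/√(2π))·e^{−d₁²/2} = 0.385154
ν = S·φ(d₁)·√T = 109.214798

price = 34.199162
ν = 109.214798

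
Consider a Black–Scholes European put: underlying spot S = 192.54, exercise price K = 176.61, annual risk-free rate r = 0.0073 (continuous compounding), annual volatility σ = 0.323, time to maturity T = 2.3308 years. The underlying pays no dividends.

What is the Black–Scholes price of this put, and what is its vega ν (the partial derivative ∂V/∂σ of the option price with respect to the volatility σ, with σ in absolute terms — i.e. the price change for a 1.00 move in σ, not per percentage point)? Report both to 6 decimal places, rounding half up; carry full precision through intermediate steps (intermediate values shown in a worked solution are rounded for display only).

σ√T = 0.323·√2.3308 = 0.493123
d₁ = (ln(S/K) + (r+σ²/2)T) / (σ√T) = (ln(192.54/176.61) + (0.0073+0.323²/2)·2.3308) / 0.493123 = (0.086360 + 0.138600) / 0.493123 = 0.456194
d₂ = d₁ − σ√T = 0.456194 − 0.493123 = -0.036928
e^{−rT} = e^{−0.0073·2.3308} = 0.983129
N(−d₁) = 0.324125,  N(−d₂) = 0.514729
Put price V = K·e^{−rT}·N(−d₂) − S·N(−d₁) = 89.372599 − 62.407041 = 26.965559
φ(d₁) = (1/√(2π))·e^{−d₁²/2} = 0.359516
ν = S·φ(d₁)·√T = 105.679874

price = 26.965559
ν = 105.679874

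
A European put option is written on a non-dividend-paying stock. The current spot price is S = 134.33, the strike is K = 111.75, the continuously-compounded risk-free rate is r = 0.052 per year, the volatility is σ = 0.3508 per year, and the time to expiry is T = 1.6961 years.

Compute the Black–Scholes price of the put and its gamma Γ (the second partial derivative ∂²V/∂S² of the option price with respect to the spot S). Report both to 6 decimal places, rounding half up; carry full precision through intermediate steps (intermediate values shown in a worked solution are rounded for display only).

σ√T = 0.3508·√1.6961 = 0.456862
d₁ = (ln(S/K) + (r+σ²/2)T) / (σ√T) = (ln(134.33/111.75) + (0.052+0.3508²/2)·1.6961) / 0.456862 = (0.184035 + 0.192559) / 0.456862 = 0.824305
d₂ = d₁ − σ√T = 0.824305 − 0.456862 = 0.367443
e^{−rT} = e^{−0.052·1.6961} = 0.915580
N(−d₁) = 0.204883,  N(−d₂) = 0.356644
Put price V = K·e^{−rT}·N(−d₂) − S·N(−d₁) = 36.490454 − 27.521941 = 8.968513
φ(d₁) = (1/√(2π))·e^{−d₁²/2} = 0.284029
Γ = φ(d₁) / (S·σ·√T) = 0.004628

price = 8.968513
Γ = 0.004628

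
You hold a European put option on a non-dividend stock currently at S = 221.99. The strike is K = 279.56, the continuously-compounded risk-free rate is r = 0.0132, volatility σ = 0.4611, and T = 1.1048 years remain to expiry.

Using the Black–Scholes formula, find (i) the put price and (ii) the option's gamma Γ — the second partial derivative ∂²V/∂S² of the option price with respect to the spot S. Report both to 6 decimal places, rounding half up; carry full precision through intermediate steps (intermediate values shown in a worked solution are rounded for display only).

price = 78.932204
Γ = 0.003632

σ√T = 0.4611·√1.1048 = 0.484660
d₁ = (ln(S/K) + (r+σ²/2)T) / (σ√T) = (ln(221.99/279.56) + (0.0132+0.4611²/2)·1.1048) / 0.484660 = (-0.230585 + 0.132031) / 0.484660 = -0.203346
d₂ = d₁ − σ√T = -0.203346 − 0.484660 = -0.688006
e^{−rT} = e^{−0.0132·1.1048} = 0.985522
N(−d₁) = 0.580568,  N(−d₂) = 0.754275
Put price V = K·e^{−rT}·N(−d₂) − S·N(−d₁) = 207.812442 − 128.880238 = 78.932204
φ(d₁) = (1/√(2π))·e^{−d₁²/2} = 0.390779
Γ = φ(d₁) / (S·σ·√T) = 0.003632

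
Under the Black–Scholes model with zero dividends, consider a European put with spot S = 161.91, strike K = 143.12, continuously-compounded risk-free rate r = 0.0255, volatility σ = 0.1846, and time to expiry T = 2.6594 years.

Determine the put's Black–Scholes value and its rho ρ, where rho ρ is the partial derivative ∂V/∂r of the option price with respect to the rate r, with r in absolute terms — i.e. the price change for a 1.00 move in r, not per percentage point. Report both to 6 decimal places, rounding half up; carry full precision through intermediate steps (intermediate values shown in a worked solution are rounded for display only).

price = 7.011549
ρ = -111.679655

σ√T = 0.1846·√2.6594 = 0.301040
d₁ = (ln(S/K) + (r+σ²/2)T) / (σ√T) = (ln(161.91/143.12) + (0.0255+0.1846²/2)·2.6594) / 0.301040 = (0.123357 + 0.113127) / 0.301040 = 0.785559
d₂ = d₁ − σ√T = 0.785559 − 0.301040 = 0.484519
e^{−rT} = e^{−0.0255·2.6594} = 0.934434
N(−d₁) = 0.216063,  N(−d₂) = 0.314009
Put price V = K·e^{−rT}·N(−d₂) − S·N(−d₁) = 41.994305 − 34.982756 = 7.011549
ρ = −K·T·e^{−rT}·N(−d₂) = -111.679655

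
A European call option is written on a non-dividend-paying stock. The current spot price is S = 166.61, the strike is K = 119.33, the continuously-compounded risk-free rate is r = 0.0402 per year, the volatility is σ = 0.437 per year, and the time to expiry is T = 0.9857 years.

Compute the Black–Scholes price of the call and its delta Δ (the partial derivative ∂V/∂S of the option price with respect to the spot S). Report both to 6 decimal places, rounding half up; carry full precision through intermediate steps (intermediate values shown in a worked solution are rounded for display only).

price = 58.295535
Δ = 0.859381

σ√T = 0.437·√0.9857 = 0.433864
d₁ = (ln(S/K) + (r+σ²/2)T) / (σ√T) = (ln(166.61/119.33) + (0.0402+0.437²/2)·0.9857) / 0.433864 = (0.333763 + 0.133744) / 0.433864 = 1.077543
d₂ = d₁ − σ√T = 1.077543 − 0.433864 = 0.643678
e^{−rT} = e^{−0.0402·0.9857} = 0.961150
N(d₁) = 0.859381,  N(d₂) = 0.740108
Call price V = S·N(d₁) − K·e^{−rT}·N(d₂) = 143.181478 − 84.885943 = 58.295535
Δ = N(d₁) = 0.859381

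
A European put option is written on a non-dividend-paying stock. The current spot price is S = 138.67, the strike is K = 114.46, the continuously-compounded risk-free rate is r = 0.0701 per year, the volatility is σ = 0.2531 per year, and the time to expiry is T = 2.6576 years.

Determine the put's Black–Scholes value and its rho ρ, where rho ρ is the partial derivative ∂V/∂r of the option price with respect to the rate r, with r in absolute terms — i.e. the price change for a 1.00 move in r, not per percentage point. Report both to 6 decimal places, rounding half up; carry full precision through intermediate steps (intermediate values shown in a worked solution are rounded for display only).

price = 4.553765
ρ = -60.288359

σ√T = 0.2531·√2.6576 = 0.412607
d₁ = (ln(S/K) + (r+σ²/2)T) / (σ√T) = (ln(138.67/114.46) + (0.0701+0.2531²/2)·2.6576) / 0.412607 = (0.191872 + 0.271420) / 0.412607 = 1.122839
d₂ = d₁ − σ√T = 1.122839 − 0.412607 = 0.710232
e^{−rT} = e^{−0.0701·2.6576} = 0.830026
N(−d₁) = 0.130753,  N(−d₂) = 0.238780
Put price V = K·e^{−rT}·N(−d₂) − S·N(−d₁) = 22.685265 − 18.131500 = 4.553765
ρ = −K·T·e^{−rT}·N(−d₂) = -60.288359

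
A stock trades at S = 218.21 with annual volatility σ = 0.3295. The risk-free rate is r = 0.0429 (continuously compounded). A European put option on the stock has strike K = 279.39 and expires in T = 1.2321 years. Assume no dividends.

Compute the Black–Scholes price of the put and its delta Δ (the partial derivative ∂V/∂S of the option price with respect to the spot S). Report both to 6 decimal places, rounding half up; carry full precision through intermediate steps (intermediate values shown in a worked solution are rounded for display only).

σ√T = 0.3295·√1.2321 = 0.365745
d₁ = (ln(S/K) + (r+σ²/2)T) / (σ√T) = (ln(218.21/279.39) + (0.0429+0.3295²/2)·1.2321) / 0.365745 = (-0.247151 + 0.119742) / 0.365745 = -0.348355
d₂ = d₁ − σ√T = -0.348355 − 0.365745 = -0.714100
e^{−rT} = e^{−0.0429·1.2321} = 0.948516
N(−d₁) = 0.636213,  N(−d₂) = 0.762417
Put price V = K·e^{−rT}·N(−d₂) − S·N(−d₁) = 202.044953 − 138.828052 = 63.216901
Δ = −N(−d₁) = -0.636213

price = 63.216901
Δ = -0.636213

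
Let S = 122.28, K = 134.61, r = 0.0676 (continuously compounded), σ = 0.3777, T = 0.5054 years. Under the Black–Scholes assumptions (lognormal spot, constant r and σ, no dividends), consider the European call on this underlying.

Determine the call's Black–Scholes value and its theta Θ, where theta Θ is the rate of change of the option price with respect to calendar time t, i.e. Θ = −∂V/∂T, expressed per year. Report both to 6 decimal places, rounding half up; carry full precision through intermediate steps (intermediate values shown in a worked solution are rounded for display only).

price = 9.926416
Θ = -16.043881

σ√T = 0.3777·√0.5054 = 0.268513
d₁ = (ln(S/K) + (r+σ²/2)T) / (σ√T) = (ln(122.28/134.61) + (0.0676+0.3777²/2)·0.5054) / 0.268513 = (-0.096068 + 0.070215) / 0.268513 = -0.096285
d₂ = d₁ − σ√T = -0.096285 − 0.268513 = -0.364797
e^{−rT} = e^{−0.0676·0.5054} = 0.966412
N(d₁) = 0.461647,  N(d₂) = 0.357631
Call price V = S·N(d₁) − K·e^{−rT}·N(d₂) = 56.450219 − 46.523803 = 9.926416
φ(d₁) = (1/√(2π))·e^{−d₁²/2} = 0.397097
Θ = −S·φ(d₁)·σ/(2√T) − r·K·e^{−rT}·N(d₂) = −12.898872 − 3.145009 = -16.043881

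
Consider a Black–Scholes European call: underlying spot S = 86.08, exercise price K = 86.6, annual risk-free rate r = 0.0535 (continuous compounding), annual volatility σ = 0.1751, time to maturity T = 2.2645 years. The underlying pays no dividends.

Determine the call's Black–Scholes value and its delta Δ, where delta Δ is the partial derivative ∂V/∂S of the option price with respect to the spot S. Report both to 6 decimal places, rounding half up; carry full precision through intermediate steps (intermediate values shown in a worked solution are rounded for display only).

σ√T = 0.1751·√2.2645 = 0.263495
d₁ = (ln(S/K) + (r+σ²/2)T) / (σ√T) = (ln(86.08/86.6) + (0.0535+0.1751²/2)·2.2645) / 0.263495 = (-0.006023 + 0.155866) / 0.263495 = 0.568674
d₂ = d₁ − σ√T = 0.568674 − 0.263495 = 0.305179
e^{−rT} = e^{−0.0535·2.2645} = 0.885900
N(d₁) = 0.715211,  N(d₂) = 0.619885
Call price V = S·N(d₁) − K·e^{−rT}·N(d₂) = 61.565400 − 47.556960 = 14.008439
Δ = N(d₁) = 0.715211

price = 14.008439
Δ = 0.715211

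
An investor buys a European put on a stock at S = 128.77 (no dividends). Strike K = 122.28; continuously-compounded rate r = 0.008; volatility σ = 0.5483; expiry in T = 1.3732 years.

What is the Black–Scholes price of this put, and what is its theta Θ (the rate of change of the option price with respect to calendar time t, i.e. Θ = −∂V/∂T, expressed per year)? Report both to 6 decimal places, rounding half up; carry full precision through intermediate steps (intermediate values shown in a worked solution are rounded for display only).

price = 27.693757
Θ = -10.439705

σ√T = 0.5483·√1.3732 = 0.642518
d₁ = (ln(S/K) + (r+σ²/2)T) / (σ√T) = (ln(128.77/122.28) + (0.008+0.5483²/2)·1.3732) / 0.642518 = (0.051714 + 0.217400) / 0.642518 = 0.418844
d₂ = d₁ − σ√T = 0.418844 − 0.642518 = -0.223674
e^{−rT} = e^{−0.008·1.3732} = 0.989075
N(−d₁) = 0.337665,  N(−d₂) = 0.588495
Put price V = K·e^{−rT}·N(−d₂) − S·N(−d₁) = 71.174903 − 43.481146 = 27.693757
φ(d₁) = (1/√(2π))·e^{−d₁²/2} = 0.365440
Θ = −S·φ(d₁)·σ/(2√T) + r·K·e^{−rT}·N(−d₂) = −11.009104 + 0.569399 = -10.439705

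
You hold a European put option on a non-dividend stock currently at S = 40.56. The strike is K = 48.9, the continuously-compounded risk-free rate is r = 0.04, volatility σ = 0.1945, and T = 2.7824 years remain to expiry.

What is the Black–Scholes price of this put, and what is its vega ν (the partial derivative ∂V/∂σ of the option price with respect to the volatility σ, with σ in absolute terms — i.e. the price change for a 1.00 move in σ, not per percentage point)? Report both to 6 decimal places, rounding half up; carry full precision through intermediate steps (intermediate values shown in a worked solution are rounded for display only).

σ√T = 0.1945·√2.7824 = 0.324436
d₁ = (ln(S/K) + (r+σ²/2)T) / (σ√T) = (ln(40.56/48.9) + (0.04+0.1945²/2)·2.7824) / 0.324436 = (-0.186995 + 0.163925) / 0.324436 = -0.071107
d₂ = d₁ − σ√T = -0.071107 − 0.324436 = -0.395543
e^{−rT} = e^{−0.04·2.7824} = 0.894674
N(−d₁) = 0.528344,  N(−d₂) = 0.653779
Put price V = K·e^{−rT}·N(−d₂) − S·N(−d₁) = 28.602534 − 21.429616 = 7.172918
φ(d₁) = (1/√(2π))·e^{−d₁²/2} = 0.397935
ν = S·φ(d₁)·√T = 26.922778

price = 7.172918
ν = 26.922778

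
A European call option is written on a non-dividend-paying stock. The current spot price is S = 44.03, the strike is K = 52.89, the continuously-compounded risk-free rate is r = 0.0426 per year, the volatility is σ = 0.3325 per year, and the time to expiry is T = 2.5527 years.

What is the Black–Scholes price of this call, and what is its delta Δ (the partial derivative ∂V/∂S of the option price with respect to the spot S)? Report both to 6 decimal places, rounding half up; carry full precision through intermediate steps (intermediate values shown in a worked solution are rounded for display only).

σ√T = 0.3325·√2.5527 = 0.531241
d₁ = (ln(S/K) + (r+σ²/2)T) / (σ√T) = (ln(44.03/52.89) + (0.0426+0.3325²/2)·2.5527) / 0.531241 = (-0.183343 + 0.249853) / 0.531241 = 0.125198
d₂ = d₁ − σ√T = 0.125198 − 0.531241 = -0.406043
e^{−rT} = e^{−0.0426·2.5527} = 0.896959
N(d₁) = 0.549817,  N(d₂) = 0.342356
Call price V = S·N(d₁) − K·e^{−rT}·N(d₂) = 24.208429 − 16.241407 = 7.967022
Δ = N(d₁) = 0.549817

price = 7.967022
Δ = 0.549817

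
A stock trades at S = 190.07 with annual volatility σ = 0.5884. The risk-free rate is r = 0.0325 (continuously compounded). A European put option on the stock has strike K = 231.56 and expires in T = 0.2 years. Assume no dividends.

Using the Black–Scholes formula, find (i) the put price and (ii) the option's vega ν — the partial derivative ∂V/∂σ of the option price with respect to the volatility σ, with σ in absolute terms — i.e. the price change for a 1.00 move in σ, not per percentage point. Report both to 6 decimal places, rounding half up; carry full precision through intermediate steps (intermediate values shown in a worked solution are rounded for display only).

σ√T = 0.5884·√0.2 = 0.263140
d₁ = (ln(S/K) + (r+σ²/2)T) / (σ√T) = (ln(190.07/231.56) + (0.0325+0.5884²/2)·0.2) / 0.263140 = (-0.197447 + 0.041121) / 0.263140 = -0.594075
d₂ = d₁ − σ√T = -0.594075 − 0.263140 = -0.857215
e^{−rT} = e^{−0.0325·0.2} = 0.993521
N(−d₁) = 0.723769,  N(−d₂) = 0.804337
Put price V = K·e^{−rT}·N(−d₂) − S·N(−d₁) = 185.045574 − 137.566768 = 47.478805
φ(d₁) = (1/√(2π))·e^{−d₁²/2} = 0.334405
ν = S·φ(d₁)·√T = 28.425098

price = 47.478805
ν = 28.425098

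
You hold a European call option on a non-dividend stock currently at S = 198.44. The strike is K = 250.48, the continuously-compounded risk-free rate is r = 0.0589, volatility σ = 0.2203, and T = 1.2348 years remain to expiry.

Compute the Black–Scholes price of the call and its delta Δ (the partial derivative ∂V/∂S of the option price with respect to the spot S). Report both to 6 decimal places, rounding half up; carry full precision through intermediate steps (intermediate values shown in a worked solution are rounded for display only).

price = 8.085841
Δ = 0.297413

σ√T = 0.2203·√1.2348 = 0.244801
d₁ = (ln(S/K) + (r+σ²/2)T) / (σ√T) = (ln(198.44/250.48) + (0.0589+0.2203²/2)·1.2348) / 0.244801 = (-0.232892 + 0.102693) / 0.244801 = -0.531856
d₂ = d₁ − σ√T = -0.531856 − 0.244801 = -0.776657
e^{−rT} = e^{−0.0589·1.2348} = 0.929852
N(d₁) = 0.297413,  N(d₂) = 0.218681
Call price V = S·N(d₁) − K·e^{−rT}·N(d₂) = 59.018584 − 50.932743 = 8.085841
Δ = N(d₁) = 0.297413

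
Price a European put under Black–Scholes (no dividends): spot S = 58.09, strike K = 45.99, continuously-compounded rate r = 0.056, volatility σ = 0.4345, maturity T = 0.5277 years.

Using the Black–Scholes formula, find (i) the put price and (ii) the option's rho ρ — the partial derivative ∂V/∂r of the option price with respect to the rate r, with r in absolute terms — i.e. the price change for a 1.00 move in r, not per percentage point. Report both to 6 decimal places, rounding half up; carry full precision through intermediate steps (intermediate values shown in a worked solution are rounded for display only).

σ√T = 0.4345·√0.5277 = 0.315634
d₁ = (ln(S/K) + (r+σ²/2)T) / (σ√T) = (ln(58.09/45.99) + (0.056+0.4345²/2)·0.5277) / 0.315634 = (0.233570 + 0.079364) / 0.315634 = 0.991444
d₂ = d₁ − σ√T = 0.991444 − 0.315634 = 0.675810
e^{−rT} = e^{−0.056·0.5277} = 0.970881
N(−d₁) = 0.160734,  N(−d₂) = 0.249581
Put price V = K·e^{−rT}·N(−d₂) − S·N(−d₁) = 11.143979 − 9.337064 = 1.806915
ρ = −K·T·e^{−rT}·N(−d₂) = -5.880678

price = 1.806915
ρ = -5.880678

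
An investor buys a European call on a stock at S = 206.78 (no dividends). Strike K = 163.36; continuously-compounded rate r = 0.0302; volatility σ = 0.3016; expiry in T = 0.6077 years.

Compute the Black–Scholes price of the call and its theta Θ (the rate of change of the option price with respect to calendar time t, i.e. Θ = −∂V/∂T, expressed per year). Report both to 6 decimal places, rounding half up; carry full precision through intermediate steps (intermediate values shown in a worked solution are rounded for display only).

σ√T = 0.3016·√0.6077 = 0.235113
d₁ = (ln(S/K) + (r+σ²/2)T) / (σ√T) = (ln(206.78/163.36) + (0.0302+0.3016²/2)·0.6077) / 0.235113 = (0.235699 + 0.045992) / 0.235113 = 1.198109
d₂ = d₁ − σ√T = 1.198109 − 0.235113 = 0.962997
e^{−rT} = e^{−0.0302·0.6077} = 0.981815
N(d₁) = 0.884563,  N(d₂) = 0.832225
Call price V = S·N(d₁) − K·e^{−rT}·N(d₂) = 182.909882 − 133.480020 = 49.429862
φ(d₁) = (1/√(2π))·e^{−d₁²/2} = 0.194627
Θ = −S·φ(d₁)·σ/(2√T) − r·K·e^{−rT}·N(d₂) = −7.785167 − 4.031097 = -11.816264

price = 49.429862
Θ = -11.816264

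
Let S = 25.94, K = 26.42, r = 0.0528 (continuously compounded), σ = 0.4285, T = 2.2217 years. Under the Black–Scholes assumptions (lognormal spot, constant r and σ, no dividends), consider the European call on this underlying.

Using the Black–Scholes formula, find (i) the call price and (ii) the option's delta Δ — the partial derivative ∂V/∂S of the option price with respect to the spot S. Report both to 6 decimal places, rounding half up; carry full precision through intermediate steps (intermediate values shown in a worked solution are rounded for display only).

price = 7.486542
Δ = 0.682359

σ√T = 0.4285·√2.2217 = 0.638695
d₁ = (ln(S/K) + (r+σ²/2)T) / (σ√T) = (ln(25.94/26.42) + (0.0528+0.4285²/2)·2.2217) / 0.638695 = (-0.018335 + 0.321271) / 0.638695 = 0.474305
d₂ = d₁ − σ√T = 0.474305 − 0.638695 = -0.164390
e^{−rT} = e^{−0.0528·2.2217} = 0.889313
N(d₁) = 0.682359,  N(d₂) = 0.434712
Call price V = S·N(d₁) − K·e^{−rT}·N(d₂) = 17.700388 − 10.213846 = 7.486542
Δ = N(d₁) = 0.682359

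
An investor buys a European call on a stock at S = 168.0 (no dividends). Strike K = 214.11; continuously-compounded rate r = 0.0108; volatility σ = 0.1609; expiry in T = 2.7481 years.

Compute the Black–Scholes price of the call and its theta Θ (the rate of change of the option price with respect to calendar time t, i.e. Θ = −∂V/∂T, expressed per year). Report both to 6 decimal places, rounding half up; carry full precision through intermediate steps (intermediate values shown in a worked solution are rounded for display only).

price = 5.981334
Θ = -3.002734

σ√T = 0.1609·√2.7481 = 0.266730
d₁ = (ln(S/K) + (r+σ²/2)T) / (σ√T) = (ln(168.0/214.11) + (0.0108+0.1609²/2)·2.7481) / 0.266730 = (-0.242526 + 0.065252) / 0.266730 = -0.664619
d₂ = d₁ − σ√T = -0.664619 − 0.266730 = -0.931349
e^{−rT} = e^{−0.0108·2.7481} = 0.970757
N(d₁) = 0.253147,  N(d₂) = 0.175837
Call price V = S·N(d₁) − K·e^{−rT}·N(d₂) = 42.528731 − 36.547397 = 5.981334
φ(d₁) = (1/√(2π))·e^{−d₁²/2} = 0.319884
Θ = −S·φ(d₁)·σ/(2√T) − r·K·e^{−rT}·N(d₂) = −2.608022 − 0.394712 = -3.002734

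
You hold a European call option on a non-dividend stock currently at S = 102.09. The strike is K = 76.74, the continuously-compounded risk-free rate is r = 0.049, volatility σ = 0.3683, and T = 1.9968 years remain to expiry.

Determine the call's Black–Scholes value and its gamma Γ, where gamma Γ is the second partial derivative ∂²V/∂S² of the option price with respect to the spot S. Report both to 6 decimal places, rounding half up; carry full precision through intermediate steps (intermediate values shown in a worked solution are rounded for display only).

σ√T = 0.3683·√1.9968 = 0.520438
d₁ = (ln(S/K) + (r+σ²/2)T) / (σ√T) = (ln(102.09/76.74) + (0.049+0.3683²/2)·1.9968) / 0.520438 = (0.285432 + 0.233271) / 0.520438 = 0.996666
d₂ = d₁ − σ√T = 0.996666 − 0.520438 = 0.476228
e^{−rT} = e^{−0.049·1.9968} = 0.906791
N(d₁) = 0.840537,  N(d₂) = 0.683044
Call price V = S·N(d₁) − K·e^{−rT}·N(d₂) = 85.810383 − 47.531080 = 38.279304
φ(d₁) = (1/√(2π))·e^{−d₁²/2} = 0.242778
Γ = φ(d₁) / (S·σ·√T) = 0.004569

price = 38.279304
Γ = 0.004569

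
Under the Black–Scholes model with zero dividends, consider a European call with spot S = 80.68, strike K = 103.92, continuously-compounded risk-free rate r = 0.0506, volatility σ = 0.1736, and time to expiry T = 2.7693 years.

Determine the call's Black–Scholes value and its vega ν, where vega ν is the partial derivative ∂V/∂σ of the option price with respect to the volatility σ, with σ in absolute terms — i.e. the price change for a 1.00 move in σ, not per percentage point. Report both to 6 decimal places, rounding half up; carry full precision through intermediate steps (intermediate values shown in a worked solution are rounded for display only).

σ√T = 0.1736·√2.7693 = 0.288891
d₁ = (ln(S/K) + (r+σ²/2)T) / (σ√T) = (ln(80.68/103.92) + (0.0506+0.1736²/2)·2.7693) / 0.288891 = (-0.253131 + 0.181856) / 0.288891 = -0.246719
d₂ = d₁ − σ√T = -0.246719 − 0.288891 = -0.535610
e^{−rT} = e^{−0.0506·2.7693} = 0.869248
N(d₁) = 0.402563,  N(d₂) = 0.296114
Call price V = S·N(d₁) − K·e^{−rT}·N(d₂) = 32.478779 − 26.748650 = 5.730130
φ(d₁) = (1/√(2π))·e^{−d₁²/2} = 0.386983
ν = S·φ(d₁)·√T = 51.956894

price = 5.730130
ν = 51.956894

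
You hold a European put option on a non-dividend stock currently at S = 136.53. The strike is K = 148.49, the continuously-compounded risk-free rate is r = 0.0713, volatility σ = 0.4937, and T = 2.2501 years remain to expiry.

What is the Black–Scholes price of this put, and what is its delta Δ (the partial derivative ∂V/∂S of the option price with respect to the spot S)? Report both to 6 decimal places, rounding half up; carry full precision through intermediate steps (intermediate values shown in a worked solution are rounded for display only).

price = 33.150561
Δ = -0.317919

σ√T = 0.4937·√2.2501 = 0.740566
d₁ = (ln(S/K) + (r+σ²/2)T) / (σ√T) = (ln(136.53/148.49) + (0.0713+0.4937²/2)·2.2501) / 0.740566 = (-0.083973 + 0.434651) / 0.740566 = 0.473527
d₂ = d₁ − σ√T = 0.473527 − 0.740566 = -0.267039
e^{−rT} = e^{−0.0713·2.2501} = 0.851776
N(−d₁) = 0.317919,  N(−d₂) = 0.605281
Put price V = K·e^{−rT}·N(−d₂) − S·N(−d₁) = 76.555990 − 43.405429 = 33.150561
Δ = −N(−d₁) = -0.317919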